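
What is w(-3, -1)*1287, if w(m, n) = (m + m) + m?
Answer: -11583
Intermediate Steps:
w(m, n) = 3*m (w(m, n) = 2*m + m = 3*m)
w(-3, -1)*1287 = (3*(-3))*1287 = -9*1287 = -11583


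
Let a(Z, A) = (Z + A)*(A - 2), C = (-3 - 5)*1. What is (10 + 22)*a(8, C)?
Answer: 0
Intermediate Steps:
C = -8 (C = -8*1 = -8)
a(Z, A) = (-2 + A)*(A + Z) (a(Z, A) = (A + Z)*(-2 + A) = (-2 + A)*(A + Z))
(10 + 22)*a(8, C) = (10 + 22)*((-8)² - 2*(-8) - 2*8 - 8*8) = 32*(64 + 16 - 16 - 64) = 32*0 = 0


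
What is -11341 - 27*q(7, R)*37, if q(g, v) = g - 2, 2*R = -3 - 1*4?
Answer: -16336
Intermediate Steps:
R = -7/2 (R = (-3 - 1*4)/2 = (-3 - 4)/2 = (½)*(-7) = -7/2 ≈ -3.5000)
q(g, v) = -2 + g
-11341 - 27*q(7, R)*37 = -11341 - 27*(-2 + 7)*37 = -11341 - 27*5*37 = -11341 - 135*37 = -11341 - 4995 = -16336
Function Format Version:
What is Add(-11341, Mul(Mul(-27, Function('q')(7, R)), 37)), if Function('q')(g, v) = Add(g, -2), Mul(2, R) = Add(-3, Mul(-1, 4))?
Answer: -16336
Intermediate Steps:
R = Rational(-7, 2) (R = Mul(Rational(1, 2), Add(-3, Mul(-1, 4))) = Mul(Rational(1, 2), Add(-3, -4)) = Mul(Rational(1, 2), -7) = Rational(-7, 2) ≈ -3.5000)
Function('q')(g, v) = Add(-2, g)
Add(-11341, Mul(Mul(-27, Function('q')(7, R)), 37)) = Add(-11341, Mul(Mul(-27, Add(-2, 7)), 37)) = Add(-11341, Mul(Mul(-27, 5), 37)) = Add(-11341, Mul(-135, 37)) = Add(-11341, -4995) = -16336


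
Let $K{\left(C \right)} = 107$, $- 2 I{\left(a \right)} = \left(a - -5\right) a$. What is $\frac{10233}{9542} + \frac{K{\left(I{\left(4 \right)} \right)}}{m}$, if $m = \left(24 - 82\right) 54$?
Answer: $\frac{15514381}{14942772} \approx 1.0383$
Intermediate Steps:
$I{\left(a \right)} = - \frac{a \left(5 + a\right)}{2}$ ($I{\left(a \right)} = - \frac{\left(a - -5\right) a}{2} = - \frac{\left(a + 5\right) a}{2} = - \frac{\left(5 + a\right) a}{2} = - \frac{a \left(5 + a\right)}{2}$)
$m = -3132$ ($m = \left(-58\right) 54 = -3132$)
$\frac{10233}{9542} + \frac{K{\left(I{\left(4 \right)} \right)}}{m} = \frac{10233}{9542} + \frac{107}{-3132} = 10233 \cdot \frac{1}{9542} + 107 \left(- \frac{1}{3132}\right) = \frac{10233}{9542} - \frac{107}{3132} = \frac{15514381}{14942772}$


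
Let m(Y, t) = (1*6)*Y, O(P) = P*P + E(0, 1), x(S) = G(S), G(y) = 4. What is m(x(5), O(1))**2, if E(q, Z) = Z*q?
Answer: 576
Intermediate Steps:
x(S) = 4
O(P) = P**2 (O(P) = P*P + 1*0 = P**2 + 0 = P**2)
m(Y, t) = 6*Y
m(x(5), O(1))**2 = (6*4)**2 = 24**2 = 576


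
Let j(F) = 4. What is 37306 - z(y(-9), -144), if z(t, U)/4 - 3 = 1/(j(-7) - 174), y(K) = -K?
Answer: 3169992/85 ≈ 37294.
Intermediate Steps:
z(t, U) = 1018/85 (z(t, U) = 12 + 4/(4 - 174) = 12 + 4/(-170) = 12 + 4*(-1/170) = 12 - 2/85 = 1018/85)
37306 - z(y(-9), -144) = 37306 - 1*1018/85 = 37306 - 1018/85 = 3169992/85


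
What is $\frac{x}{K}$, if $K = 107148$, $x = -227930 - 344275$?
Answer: $- \frac{190735}{35716} \approx -5.3403$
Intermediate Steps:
$x = -572205$ ($x = -227930 - 344275 = -572205$)
$\frac{x}{K} = - \frac{572205}{107148} = \left(-572205\right) \frac{1}{107148} = - \frac{190735}{35716}$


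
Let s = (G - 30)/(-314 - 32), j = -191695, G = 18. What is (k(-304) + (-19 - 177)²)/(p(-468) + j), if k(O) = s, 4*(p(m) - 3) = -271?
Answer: -26583896/132697747 ≈ -0.20033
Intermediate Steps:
p(m) = -259/4 (p(m) = 3 + (¼)*(-271) = 3 - 271/4 = -259/4)
s = 6/173 (s = (18 - 30)/(-314 - 32) = -12/(-346) = -12*(-1/346) = 6/173 ≈ 0.034682)
k(O) = 6/173
(k(-304) + (-19 - 177)²)/(p(-468) + j) = (6/173 + (-19 - 177)²)/(-259/4 - 191695) = (6/173 + (-196)²)/(-767039/4) = (6/173 + 38416)*(-4/767039) = (6645974/173)*(-4/767039) = -26583896/132697747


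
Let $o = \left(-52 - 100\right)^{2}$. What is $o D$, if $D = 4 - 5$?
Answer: $-23104$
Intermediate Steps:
$D = -1$
$o = 23104$ ($o = \left(-152\right)^{2} = 23104$)
$o D = 23104 \left(-1\right) = -23104$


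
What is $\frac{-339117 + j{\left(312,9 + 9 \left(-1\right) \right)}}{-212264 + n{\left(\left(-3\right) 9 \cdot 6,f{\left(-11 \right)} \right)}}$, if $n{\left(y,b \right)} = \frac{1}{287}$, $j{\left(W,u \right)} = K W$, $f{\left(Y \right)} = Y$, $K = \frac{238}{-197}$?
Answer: $\frac{2132738615}{1333466011} \approx 1.5994$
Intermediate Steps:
$K = - \frac{238}{197}$ ($K = 238 \left(- \frac{1}{197}\right) = - \frac{238}{197} \approx -1.2081$)
$j{\left(W,u \right)} = - \frac{238 W}{197}$
$n{\left(y,b \right)} = \frac{1}{287}$
$\frac{-339117 + j{\left(312,9 + 9 \left(-1\right) \right)}}{-212264 + n{\left(\left(-3\right) 9 \cdot 6,f{\left(-11 \right)} \right)}} = \frac{-339117 - \frac{74256}{197}}{-212264 + \frac{1}{287}} = \frac{-339117 - \frac{74256}{197}}{- \frac{60919767}{287}} = \left(- \frac{66880305}{197}\right) \left(- \frac{287}{60919767}\right) = \frac{2132738615}{1333466011}$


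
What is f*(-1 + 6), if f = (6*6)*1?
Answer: 180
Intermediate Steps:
f = 36 (f = 36*1 = 36)
f*(-1 + 6) = 36*(-1 + 6) = 36*5 = 180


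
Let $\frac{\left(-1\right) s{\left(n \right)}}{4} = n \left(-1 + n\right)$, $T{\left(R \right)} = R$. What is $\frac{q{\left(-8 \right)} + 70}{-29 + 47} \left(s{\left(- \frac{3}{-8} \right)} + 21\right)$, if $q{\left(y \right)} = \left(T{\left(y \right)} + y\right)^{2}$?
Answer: $\frac{6357}{16} \approx 397.31$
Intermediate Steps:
$q{\left(y \right)} = 4 y^{2}$ ($q{\left(y \right)} = \left(y + y\right)^{2} = \left(2 y\right)^{2} = 4 y^{2}$)
$s{\left(n \right)} = - 4 n \left(-1 + n\right)$
$\frac{q{\left(-8 \right)} + 70}{-29 + 47} \left(s{\left(- \frac{3}{-8} \right)} + 21\right) = \frac{4 \left(-8\right)^{2} + 70}{-29 + 47} \left(4 \left(- \frac{3}{-8}\right) \left(1 - - \frac{3}{-8}\right) + 21\right) = \frac{4 \cdot 64 + 70}{18} \left(4 \left(\left(-3\right) \left(- \frac{1}{8}\right)\right) \left(1 - \left(-3\right) \left(- \frac{1}{8}\right)\right) + 21\right) = \left(256 + 70\right) \frac{1}{18} \left(4 \cdot \frac{3}{8} \left(1 - \frac{3}{8}\right) + 21\right) = 326 \cdot \frac{1}{18} \left(4 \cdot \frac{3}{8} \left(1 - \frac{3}{8}\right) + 21\right) = \frac{163 \left(4 \cdot \frac{3}{8} \cdot \frac{5}{8} + 21\right)}{9} = \frac{163 \left(\frac{15}{16} + 21\right)}{9} = \frac{163}{9} \cdot \frac{351}{16} = \frac{6357}{16}$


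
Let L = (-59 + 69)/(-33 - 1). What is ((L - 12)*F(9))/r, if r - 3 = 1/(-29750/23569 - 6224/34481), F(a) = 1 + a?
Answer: -350075957220/6568865399 ≈ -53.293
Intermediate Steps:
L = -5/17 (L = 10/(-34) = 10*(-1/34) = -5/17 ≈ -0.29412)
r = 386403847/167500458 (r = 3 + 1/(-29750/23569 - 6224/34481) = 3 + 1/(-29750*1/23569 - 6224*1/34481) = 3 + 1/(-4250/3367 - 6224/34481) = 3 + 1/(-167500458/116097527) = 3 - 116097527/167500458 = 386403847/167500458 ≈ 2.3069)
((L - 12)*F(9))/r = ((-5/17 - 12)*(1 + 9))/(386403847/167500458) = -209/17*10*(167500458/386403847) = -2090/17*167500458/386403847 = -350075957220/6568865399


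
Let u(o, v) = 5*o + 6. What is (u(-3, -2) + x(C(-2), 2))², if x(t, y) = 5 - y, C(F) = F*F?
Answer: 36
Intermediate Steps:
C(F) = F²
u(o, v) = 6 + 5*o
(u(-3, -2) + x(C(-2), 2))² = ((6 + 5*(-3)) + (5 - 1*2))² = ((6 - 15) + (5 - 2))² = (-9 + 3)² = (-6)² = 36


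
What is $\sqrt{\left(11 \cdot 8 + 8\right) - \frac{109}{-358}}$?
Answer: $\frac{\sqrt{12342766}}{358} \approx 9.8135$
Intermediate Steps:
$\sqrt{\left(11 \cdot 8 + 8\right) - \frac{109}{-358}} = \sqrt{\left(88 + 8\right) - - \frac{109}{358}} = \sqrt{96 + \frac{109}{358}} = \sqrt{\frac{34477}{358}} = \frac{\sqrt{12342766}}{358}$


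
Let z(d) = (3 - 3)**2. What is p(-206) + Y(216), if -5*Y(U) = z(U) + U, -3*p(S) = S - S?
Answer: -216/5 ≈ -43.200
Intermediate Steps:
z(d) = 0 (z(d) = 0**2 = 0)
p(S) = 0 (p(S) = -(S - S)/3 = -1/3*0 = 0)
Y(U) = -U/5 (Y(U) = -(0 + U)/5 = -U/5)
p(-206) + Y(216) = 0 - 1/5*216 = 0 - 216/5 = -216/5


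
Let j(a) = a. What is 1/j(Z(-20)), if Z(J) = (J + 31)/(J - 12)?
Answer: -32/11 ≈ -2.9091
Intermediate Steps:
Z(J) = (31 + J)/(-12 + J)
1/j(Z(-20)) = 1/((31 - 20)/(-12 - 20)) = 1/(11/(-32)) = 1/(-1/32*11) = 1/(-11/32) = -32/11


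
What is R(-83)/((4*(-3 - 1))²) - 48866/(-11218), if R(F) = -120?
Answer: 697721/179488 ≈ 3.8873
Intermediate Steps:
R(-83)/((4*(-3 - 1))²) - 48866/(-11218) = -120*1/(16*(-3 - 1)²) - 48866/(-11218) = -120/((4*(-4))²) - 48866*(-1/11218) = -120/((-16)²) + 24433/5609 = -120/256 + 24433/5609 = -120*1/256 + 24433/5609 = -15/32 + 24433/5609 = 697721/179488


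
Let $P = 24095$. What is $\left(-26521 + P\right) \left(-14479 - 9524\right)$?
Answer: $58231278$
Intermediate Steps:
$\left(-26521 + P\right) \left(-14479 - 9524\right) = \left(-26521 + 24095\right) \left(-14479 - 9524\right) = \left(-2426\right) \left(-24003\right) = 58231278$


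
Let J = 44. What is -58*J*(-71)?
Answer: 181192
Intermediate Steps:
-58*J*(-71) = -58*44*(-71) = -2552*(-71) = 181192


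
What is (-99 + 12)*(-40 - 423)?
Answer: 40281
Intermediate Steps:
(-99 + 12)*(-40 - 423) = -87*(-463) = 40281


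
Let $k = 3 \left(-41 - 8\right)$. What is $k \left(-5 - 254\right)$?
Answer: $38073$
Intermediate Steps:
$k = -147$ ($k = 3 \left(-49\right) = -147$)
$k \left(-5 - 254\right) = - 147 \left(-5 - 254\right) = \left(-147\right) \left(-259\right) = 38073$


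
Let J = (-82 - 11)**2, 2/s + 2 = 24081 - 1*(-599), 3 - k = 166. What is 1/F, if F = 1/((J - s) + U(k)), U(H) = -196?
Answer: 104301566/12339 ≈ 8453.0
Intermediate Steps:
k = -163 (k = 3 - 1*166 = 3 - 166 = -163)
s = 1/12339 (s = 2/(-2 + (24081 - 1*(-599))) = 2/(-2 + (24081 + 599)) = 2/(-2 + 24680) = 2/24678 = 2*(1/24678) = 1/12339 ≈ 8.1044e-5)
J = 8649 (J = (-93)**2 = 8649)
F = 12339/104301566 (F = 1/((8649 - 1*1/12339) - 196) = 1/((8649 - 1/12339) - 196) = 1/(106720010/12339 - 196) = 1/(104301566/12339) = 12339/104301566 ≈ 0.00011830)
1/F = 1/(12339/104301566) = 104301566/12339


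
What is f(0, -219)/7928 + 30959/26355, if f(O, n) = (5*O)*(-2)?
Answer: 30959/26355 ≈ 1.1747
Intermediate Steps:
f(O, n) = -10*O
f(0, -219)/7928 + 30959/26355 = -10*0/7928 + 30959/26355 = 0*(1/7928) + 30959*(1/26355) = 0 + 30959/26355 = 30959/26355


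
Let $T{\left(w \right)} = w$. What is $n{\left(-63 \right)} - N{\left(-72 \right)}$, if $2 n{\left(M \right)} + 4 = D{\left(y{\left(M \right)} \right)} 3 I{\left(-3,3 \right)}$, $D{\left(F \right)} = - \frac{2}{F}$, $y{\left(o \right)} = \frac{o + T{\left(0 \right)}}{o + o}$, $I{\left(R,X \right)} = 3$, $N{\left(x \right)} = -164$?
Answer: $144$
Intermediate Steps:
$y{\left(o \right)} = \frac{1}{2}$ ($y{\left(o \right)} = \frac{o + 0}{o + o} = \frac{o}{2 o} = o \frac{1}{2 o} = \frac{1}{2}$)
$n{\left(M \right)} = -20$ ($n{\left(M \right)} = -2 + \frac{- 2 \frac{1}{\frac{1}{2}} \cdot 3 \cdot 3}{2} = -2 + \frac{\left(-2\right) 2 \cdot 3 \cdot 3}{2} = -2 + \frac{\left(-4\right) 3 \cdot 3}{2} = -2 + \frac{\left(-12\right) 3}{2} = -2 + \frac{1}{2} \left(-36\right) = -2 - 18 = -20$)
$n{\left(-63 \right)} - N{\left(-72 \right)} = -20 - -164 = -20 + 164 = 144$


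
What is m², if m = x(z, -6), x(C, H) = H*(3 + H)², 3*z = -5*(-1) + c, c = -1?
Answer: 2916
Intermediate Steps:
z = 4/3 (z = (-5*(-1) - 1)/3 = (5 - 1)/3 = (⅓)*4 = 4/3 ≈ 1.3333)
m = -54 (m = -6*(3 - 6)² = -6*(-3)² = -6*9 = -54)
m² = (-54)² = 2916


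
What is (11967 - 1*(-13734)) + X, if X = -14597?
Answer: 11104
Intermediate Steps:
(11967 - 1*(-13734)) + X = (11967 - 1*(-13734)) - 14597 = (11967 + 13734) - 14597 = 25701 - 14597 = 11104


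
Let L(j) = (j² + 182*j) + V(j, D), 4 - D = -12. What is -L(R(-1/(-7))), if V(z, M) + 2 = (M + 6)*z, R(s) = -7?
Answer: 1381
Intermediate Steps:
D = 16 (D = 4 - 1*(-12) = 4 + 12 = 16)
V(z, M) = -2 + z*(6 + M) (V(z, M) = -2 + (M + 6)*z = -2 + (6 + M)*z = -2 + z*(6 + M))
L(j) = -2 + j² + 204*j (L(j) = (j² + 182*j) + (-2 + 6*j + 16*j) = (j² + 182*j) + (-2 + 22*j) = -2 + j² + 204*j)
-L(R(-1/(-7))) = -(-2 + (-7)² + 204*(-7)) = -(-2 + 49 - 1428) = -1*(-1381) = 1381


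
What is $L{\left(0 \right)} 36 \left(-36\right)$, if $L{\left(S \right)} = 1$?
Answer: $-1296$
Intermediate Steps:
$L{\left(0 \right)} 36 \left(-36\right) = 1 \cdot 36 \left(-36\right) = 36 \left(-36\right) = -1296$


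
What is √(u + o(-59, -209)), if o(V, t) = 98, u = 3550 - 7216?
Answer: 4*I*√223 ≈ 59.733*I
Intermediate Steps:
u = -3666
√(u + o(-59, -209)) = √(-3666 + 98) = √(-3568) = 4*I*√223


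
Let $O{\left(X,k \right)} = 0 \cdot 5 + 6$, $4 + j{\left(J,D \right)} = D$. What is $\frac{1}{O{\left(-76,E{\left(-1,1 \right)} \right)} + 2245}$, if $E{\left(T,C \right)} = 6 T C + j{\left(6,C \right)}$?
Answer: $\frac{1}{2251} \approx 0.00044425$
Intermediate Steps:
$j{\left(J,D \right)} = -4 + D$
$E{\left(T,C \right)} = -4 + C + 6 C T$ ($E{\left(T,C \right)} = 6 T C + \left(-4 + C\right) = 6 C T + \left(-4 + C\right) = -4 + C + 6 C T$)
$O{\left(X,k \right)} = 6$ ($O{\left(X,k \right)} = 0 + 6 = 6$)
$\frac{1}{O{\left(-76,E{\left(-1,1 \right)} \right)} + 2245} = \frac{1}{6 + 2245} = \frac{1}{2251}$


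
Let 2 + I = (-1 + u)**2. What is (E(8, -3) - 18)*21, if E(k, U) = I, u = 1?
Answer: -420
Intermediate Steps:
I = -2 (I = -2 + (-1 + 1)**2 = -2 + 0**2 = -2 + 0 = -2)
E(k, U) = -2
(E(8, -3) - 18)*21 = (-2 - 18)*21 = -20*21 = -420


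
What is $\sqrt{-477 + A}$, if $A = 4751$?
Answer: $\sqrt{4274} \approx 65.376$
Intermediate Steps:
$\sqrt{-477 + A} = \sqrt{-477 + 4751} = \sqrt{4274}$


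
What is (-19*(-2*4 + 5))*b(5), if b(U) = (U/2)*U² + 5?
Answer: 7695/2 ≈ 3847.5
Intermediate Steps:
b(U) = 5 + U³/2 (b(U) = (U*(½))*U² + 5 = (U/2)*U² + 5 = U³/2 + 5 = 5 + U³/2)
(-19*(-2*4 + 5))*b(5) = (-19*(-2*4 + 5))*(5 + (½)*5³) = (-19*(-8 + 5))*(5 + (½)*125) = (-19*(-3))*(5 + 125/2) = 57*(135/2) = 7695/2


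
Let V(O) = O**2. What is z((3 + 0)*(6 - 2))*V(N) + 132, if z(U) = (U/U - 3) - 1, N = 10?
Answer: -168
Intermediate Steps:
z(U) = -3 (z(U) = (1 - 3) - 1 = -2 - 1 = -3)
z((3 + 0)*(6 - 2))*V(N) + 132 = -3*10**2 + 132 = -3*100 + 132 = -300 + 132 = -168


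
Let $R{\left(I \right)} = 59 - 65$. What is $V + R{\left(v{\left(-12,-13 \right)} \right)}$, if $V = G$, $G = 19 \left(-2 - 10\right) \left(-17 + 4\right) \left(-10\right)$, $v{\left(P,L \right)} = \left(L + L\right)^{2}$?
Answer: $-29646$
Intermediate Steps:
$v{\left(P,L \right)} = 4 L^{2}$ ($v{\left(P,L \right)} = \left(2 L\right)^{2} = 4 L^{2}$)
$R{\left(I \right)} = -6$ ($R{\left(I \right)} = 59 - 65 = -6$)
$G = -29640$ ($G = 19 \left(\left(-12\right) \left(-13\right)\right) \left(-10\right) = 19 \cdot 156 \left(-10\right) = 2964 \left(-10\right) = -29640$)
$V = -29640$
$V + R{\left(v{\left(-12,-13 \right)} \right)} = -29640 - 6 = -29646$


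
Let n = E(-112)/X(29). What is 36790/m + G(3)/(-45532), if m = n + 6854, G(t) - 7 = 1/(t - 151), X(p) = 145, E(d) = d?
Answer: 17973547815335/3348201630224 ≈ 5.3681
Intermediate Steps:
G(t) = 7 + 1/(-151 + t) (G(t) = 7 + 1/(t - 151) = 7 + 1/(-151 + t))
n = -112/145 ≈ -0.77241
m = 993718/145 (m = -112/145 + 6854 = 993718/145 ≈ 6853.2)
36790/m + G(3)/(-45532) = 36790/(993718/145) + ((-1056 + 7*3)/(-151 + 3))/(-45532) = 36790*(145/993718) + ((-1056 + 21)/(-148))*(-1/45532) = 2667275/496859 - 1/148*(-1035)*(-1/45532) = 2667275/496859 + (1035/148)*(-1/45532) = 2667275/496859 - 1035/6738736 = 17973547815335/3348201630224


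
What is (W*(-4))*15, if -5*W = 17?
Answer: 204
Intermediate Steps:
W = -17/5 (W = -1/5*17 = -17/5 ≈ -3.4000)
(W*(-4))*15 = -17/5*(-4)*15 = (68/5)*15 = 204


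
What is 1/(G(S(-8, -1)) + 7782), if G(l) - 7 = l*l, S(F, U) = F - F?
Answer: 1/7789 ≈ 0.00012839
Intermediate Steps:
S(F, U) = 0
G(l) = 7 + l² (G(l) = 7 + l*l = 7 + l²)
1/(G(S(-8, -1)) + 7782) = 1/((7 + 0²) + 7782) = 1/((7 + 0) + 7782) = 1/(7 + 7782) = 1/7789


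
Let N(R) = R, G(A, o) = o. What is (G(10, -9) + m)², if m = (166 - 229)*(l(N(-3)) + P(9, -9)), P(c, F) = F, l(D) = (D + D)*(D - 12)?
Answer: 26132544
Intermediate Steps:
l(D) = 2*D*(-12 + D) (l(D) = (2*D)*(-12 + D) = 2*D*(-12 + D))
m = -5103 (m = (166 - 229)*(2*(-3)*(-12 - 3) - 9) = -63*(2*(-3)*(-15) - 9) = -63*(90 - 9) = -63*81 = -5103)
(G(10, -9) + m)² = (-9 - 5103)² = (-5112)² = 26132544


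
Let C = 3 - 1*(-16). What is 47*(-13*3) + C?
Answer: -1814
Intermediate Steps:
C = 19 (C = 3 + 16 = 19)
47*(-13*3) + C = 47*(-13*3) + 19 = 47*(-39) + 19 = -1833 + 19 = -1814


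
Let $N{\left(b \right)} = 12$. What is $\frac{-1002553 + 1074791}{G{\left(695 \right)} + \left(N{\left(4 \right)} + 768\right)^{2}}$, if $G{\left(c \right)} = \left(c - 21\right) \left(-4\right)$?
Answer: $\frac{36119}{302852} \approx 0.11926$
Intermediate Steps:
$G{\left(c \right)} = 84 - 4 c$ ($G{\left(c \right)} = \left(-21 + c\right) \left(-4\right) = 84 - 4 c$)
$\frac{-1002553 + 1074791}{G{\left(695 \right)} + \left(N{\left(4 \right)} + 768\right)^{2}} = \frac{-1002553 + 1074791}{\left(84 - 2780\right) + \left(12 + 768\right)^{2}} = \frac{72238}{\left(84 - 2780\right) + 780^{2}} = \frac{72238}{-2696 + 608400} = \frac{72238}{605704} = 72238 \cdot \frac{1}{605704} = \frac{36119}{302852}$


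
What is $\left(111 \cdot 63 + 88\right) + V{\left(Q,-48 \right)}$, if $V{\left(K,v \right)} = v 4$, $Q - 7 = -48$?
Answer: $6889$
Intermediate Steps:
$Q = -41$ ($Q = 7 - 48 = -41$)
$V{\left(K,v \right)} = 4 v$
$\left(111 \cdot 63 + 88\right) + V{\left(Q,-48 \right)} = \left(111 \cdot 63 + 88\right) + 4 \left(-48\right) = \left(6993 + 88\right) - 192 = 7081 - 192 = 6889$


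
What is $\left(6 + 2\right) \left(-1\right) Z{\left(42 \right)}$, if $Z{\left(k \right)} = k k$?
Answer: $-14112$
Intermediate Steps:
$Z{\left(k \right)} = k^{2}$
$\left(6 + 2\right) \left(-1\right) Z{\left(42 \right)} = \left(6 + 2\right) \left(-1\right) 42^{2} = 8 \left(-1\right) 1764 = \left(-8\right) 1764 = -14112$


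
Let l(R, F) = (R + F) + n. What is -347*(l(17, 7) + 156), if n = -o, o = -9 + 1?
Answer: -65236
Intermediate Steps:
o = -8
n = 8 (n = -1*(-8) = 8)
l(R, F) = 8 + F + R (l(R, F) = (R + F) + 8 = (F + R) + 8 = 8 + F + R)
-347*(l(17, 7) + 156) = -347*((8 + 7 + 17) + 156) = -347*(32 + 156) = -347*188 = -65236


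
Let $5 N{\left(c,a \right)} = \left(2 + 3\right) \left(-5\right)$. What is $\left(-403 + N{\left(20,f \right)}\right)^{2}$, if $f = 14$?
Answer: $166464$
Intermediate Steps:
$N{\left(c,a \right)} = -5$ ($N{\left(c,a \right)} = \frac{\left(2 + 3\right) \left(-5\right)}{5} = \frac{5 \left(-5\right)}{5} = \frac{1}{5} \left(-25\right) = -5$)
$\left(-403 + N{\left(20,f \right)}\right)^{2} = \left(-403 - 5\right)^{2} = \left(-408\right)^{2} = 166464$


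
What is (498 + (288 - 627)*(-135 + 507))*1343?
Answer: -168694230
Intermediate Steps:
(498 + (288 - 627)*(-135 + 507))*1343 = (498 - 339*372)*1343 = (498 - 126108)*1343 = -125610*1343 = -168694230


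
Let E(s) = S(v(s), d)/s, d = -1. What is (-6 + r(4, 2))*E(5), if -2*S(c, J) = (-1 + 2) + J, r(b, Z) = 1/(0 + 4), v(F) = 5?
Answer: 0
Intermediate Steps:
r(b, Z) = ¼ (r(b, Z) = 1/4 = ¼)
S(c, J) = -½ - J/2 (S(c, J) = -((-1 + 2) + J)/2 = -(1 + J)/2 = -½ - J/2)
E(s) = 0 (E(s) = (-½ - ½*(-1))/s = (-½ + ½)/s = 0/s = 0)
(-6 + r(4, 2))*E(5) = (-6 + ¼)*0 = -23/4*0 = 0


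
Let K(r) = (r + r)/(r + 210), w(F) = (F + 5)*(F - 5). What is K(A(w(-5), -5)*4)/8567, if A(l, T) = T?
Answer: -4/162773 ≈ -2.4574e-5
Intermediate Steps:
w(F) = (-5 + F)*(5 + F) (w(F) = (5 + F)*(-5 + F) = (-5 + F)*(5 + F))
K(r) = 2*r/(210 + r) (K(r) = (2*r)/(210 + r) = 2*r/(210 + r))
K(A(w(-5), -5)*4)/8567 = (2*(-5*4)/(210 - 5*4))/8567 = (2*(-20)/(210 - 20))*(1/8567) = (2*(-20)/190)*(1/8567) = (2*(-20)*(1/190))*(1/8567) = -4/19*1/8567 = -4/162773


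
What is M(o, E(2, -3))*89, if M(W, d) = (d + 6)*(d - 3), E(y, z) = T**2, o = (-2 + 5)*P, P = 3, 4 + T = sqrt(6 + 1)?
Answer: 91492 - 34888*sqrt(7) ≈ -812.97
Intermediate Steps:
T = -4 + sqrt(7) (T = -4 + sqrt(6 + 1) = -4 + sqrt(7) ≈ -1.3542)
o = 9 (o = (-2 + 5)*3 = 3*3 = 9)
E(y, z) = (-4 + sqrt(7))**2
M(W, d) = (-3 + d)*(6 + d) (M(W, d) = (6 + d)*(-3 + d) = (-3 + d)*(6 + d))
M(o, E(2, -3))*89 = (-18 + ((4 - sqrt(7))**2)**2 + 3*(4 - sqrt(7))**2)*89 = (-18 + (4 - sqrt(7))**4 + 3*(4 - sqrt(7))**2)*89 = -1602 + 89*(4 - sqrt(7))**4 + 267*(4 - sqrt(7))**2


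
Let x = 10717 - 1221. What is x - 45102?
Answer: -35606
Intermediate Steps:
x = 9496
x - 45102 = 9496 - 45102 = -35606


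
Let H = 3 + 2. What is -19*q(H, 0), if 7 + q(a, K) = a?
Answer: 38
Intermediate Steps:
H = 5
q(a, K) = -7 + a
-19*q(H, 0) = -19*(-7 + 5) = -19*(-2) = 38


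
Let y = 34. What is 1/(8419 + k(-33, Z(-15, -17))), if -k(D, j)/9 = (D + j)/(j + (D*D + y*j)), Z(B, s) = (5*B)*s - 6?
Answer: 1264/10641307 ≈ 0.00011878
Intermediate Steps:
Z(B, s) = -6 + 5*B*s (Z(B, s) = 5*B*s - 6 = -6 + 5*B*s)
k(D, j) = -9*(D + j)/(D² + 35*j) (k(D, j) = -9*(D + j)/(j + (D*D + 34*j)) = -9*(D + j)/(j + (D² + 34*j)) = -9*(D + j)/(D² + 35*j))
1/(8419 + k(-33, Z(-15, -17))) = 1/(8419 + 9*(-1*(-33) - (-6 + 5*(-15)*(-17)))/((-33)² + 35*(-6 + 5*(-15)*(-17)))) = 1/(8419 + 9*(33 - (-6 + 1275))/(1089 + 35*(-6 + 1275))) = 1/(8419 + 9*(33 - 1*1269)/(1089 + 35*1269)) = 1/(8419 + 9*(33 - 1269)/(1089 + 44415)) = 1/(8419 + 9*(-1236)/45504) = 1/(8419 + 9*(1/45504)*(-1236)) = 1/(8419 - 309/1264) = 1/(10641307/1264) = 1264/10641307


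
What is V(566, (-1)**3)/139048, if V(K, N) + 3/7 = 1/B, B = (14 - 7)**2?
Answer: -5/1703338 ≈ -2.9354e-6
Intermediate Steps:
B = 49 (B = 7**2 = 49)
V(K, N) = -20/49 (V(K, N) = -3/7 + 1/49 = -20/49)
V(566, (-1)**3)/139048 = -20/49/139048 = -20/49*1/139048 = -5/1703338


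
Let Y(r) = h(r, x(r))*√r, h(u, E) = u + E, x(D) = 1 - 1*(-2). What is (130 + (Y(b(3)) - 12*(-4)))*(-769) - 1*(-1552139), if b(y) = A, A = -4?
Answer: 1415257 + 1538*I ≈ 1.4153e+6 + 1538.0*I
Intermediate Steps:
b(y) = -4
x(D) = 3 (x(D) = 1 + 2 = 3)
h(u, E) = E + u
Y(r) = √r*(3 + r) (Y(r) = (3 + r)*√r = √r*(3 + r))
(130 + (Y(b(3)) - 12*(-4)))*(-769) - 1*(-1552139) = (130 + (√(-4)*(3 - 4) - 12*(-4)))*(-769) - 1*(-1552139) = (130 + ((2*I)*(-1) + 48))*(-769) + 1552139 = (130 + (-2*I + 48))*(-769) + 1552139 = (130 + (48 - 2*I))*(-769) + 1552139 = (178 - 2*I)*(-769) + 1552139 = (-136882 + 1538*I) + 1552139 = 1415257 + 1538*I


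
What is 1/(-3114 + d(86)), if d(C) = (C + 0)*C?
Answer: 1/4282 ≈ 0.00023354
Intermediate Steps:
d(C) = C² (d(C) = C*C = C²)
1/(-3114 + d(86)) = 1/(-3114 + 86²) = 1/(-3114 + 7396) = 1/4282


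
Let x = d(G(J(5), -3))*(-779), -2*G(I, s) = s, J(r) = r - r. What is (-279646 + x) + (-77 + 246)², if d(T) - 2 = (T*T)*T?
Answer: -2042177/8 ≈ -2.5527e+5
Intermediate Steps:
J(r) = 0
G(I, s) = -s/2
d(T) = 2 + T³ (d(T) = 2 + (T*T)*T = 2 + T²*T = 2 + T³)
x = -33497/8 (x = (2 + (-½*(-3))³)*(-779) = (2 + (3/2)³)*(-779) = (2 + 27/8)*(-779) = (43/8)*(-779) = -33497/8 ≈ -4187.1)
(-279646 + x) + (-77 + 246)² = (-279646 - 33497/8) + (-77 + 246)² = -2270665/8 + 169² = -2270665/8 + 28561 = -2042177/8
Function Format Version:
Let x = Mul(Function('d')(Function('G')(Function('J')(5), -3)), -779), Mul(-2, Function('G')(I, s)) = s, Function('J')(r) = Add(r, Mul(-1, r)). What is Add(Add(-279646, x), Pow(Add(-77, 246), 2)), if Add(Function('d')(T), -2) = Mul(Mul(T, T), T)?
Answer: Rational(-2042177, 8) ≈ -2.5527e+5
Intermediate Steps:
Function('J')(r) = 0
Function('G')(I, s) = Mul(Rational(-1, 2), s)
Function('d')(T) = Add(2, Pow(T, 3)) (Function('d')(T) = Add(2, Mul(Mul(T, T), T)) = Add(2, Mul(Pow(T, 2), T)) = Add(2, Pow(T, 3)))
x = Rational(-33497, 8) (x = Mul(Add(2, Pow(Mul(Rational(-1, 2), -3), 3)), -779) = Mul(Add(2, Pow(Rational(3, 2), 3)), -779) = Mul(Add(2, Rational(27, 8)), -779) = Mul(Rational(43, 8), -779) = Rational(-33497, 8) ≈ -4187.1)
Add(Add(-279646, x), Pow(Add(-77, 246), 2)) = Add(Add(-279646, Rational(-33497, 8)), Pow(Add(-77, 246), 2)) = Add(Rational(-2270665, 8), Pow(169, 2)) = Add(Rational(-2270665, 8), 28561) = Rational(-2042177, 8)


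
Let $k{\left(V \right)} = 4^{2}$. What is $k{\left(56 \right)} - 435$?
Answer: $-419$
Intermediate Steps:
$k{\left(V \right)} = 16$
$k{\left(56 \right)} - 435 = 16 - 435 = -419$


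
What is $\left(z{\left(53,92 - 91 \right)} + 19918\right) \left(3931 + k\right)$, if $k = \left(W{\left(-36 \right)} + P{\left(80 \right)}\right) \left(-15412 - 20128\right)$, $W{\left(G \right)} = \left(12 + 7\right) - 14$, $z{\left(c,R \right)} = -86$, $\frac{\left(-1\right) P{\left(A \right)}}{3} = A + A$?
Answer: $334871867592$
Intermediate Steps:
$P{\left(A \right)} = - 6 A$ ($P{\left(A \right)} = - 3 \left(A + A\right) = - 3 \cdot 2 A = - 6 A$)
$W{\left(G \right)} = 5$ ($W{\left(G \right)} = 19 - 14 = 5$)
$k = 16881500$ ($k = \left(5 - 480\right) \left(-15412 - 20128\right) = \left(5 - 480\right) \left(-35540\right) = \left(-475\right) \left(-35540\right) = 16881500$)
$\left(z{\left(53,92 - 91 \right)} + 19918\right) \left(3931 + k\right) = \left(-86 + 19918\right) \left(3931 + 16881500\right) = 19832 \cdot 16885431 = 334871867592$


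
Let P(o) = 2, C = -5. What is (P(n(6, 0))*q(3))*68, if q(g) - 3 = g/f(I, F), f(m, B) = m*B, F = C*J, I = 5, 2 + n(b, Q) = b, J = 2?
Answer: 9996/25 ≈ 399.84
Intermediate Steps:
n(b, Q) = -2 + b
F = -10 (F = -5*2 = -10)
f(m, B) = B*m
q(g) = 3 - g/50 (q(g) = 3 + g/((-10*5)) = 3 + g/(-50) = 3 + g*(-1/50) = 3 - g/50)
(P(n(6, 0))*q(3))*68 = (2*(3 - 1/50*3))*68 = (2*(3 - 3/50))*68 = (2*(147/50))*68 = (147/25)*68 = 9996/25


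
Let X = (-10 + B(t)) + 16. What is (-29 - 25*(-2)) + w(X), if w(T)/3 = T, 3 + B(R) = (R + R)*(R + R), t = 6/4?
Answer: 57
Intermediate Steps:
t = 3/2 (t = 6*(¼) = 3/2 ≈ 1.5000)
B(R) = -3 + 4*R² (B(R) = -3 + (R + R)*(R + R) = -3 + (2*R)*(2*R) = -3 + 4*R²)
X = 12 (X = (-10 + (-3 + 4*(3/2)²)) + 16 = (-10 + (-3 + 4*(9/4))) + 16 = (-10 + (-3 + 9)) + 16 = (-10 + 6) + 16 = -4 + 16 = 12)
w(T) = 3*T
(-29 - 25*(-2)) + w(X) = (-29 - 25*(-2)) + 3*12 = (-29 + 50) + 36 = 21 + 36 = 57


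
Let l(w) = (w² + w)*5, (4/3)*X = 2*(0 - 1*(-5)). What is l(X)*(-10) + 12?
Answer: -6351/2 ≈ -3175.5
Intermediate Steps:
X = 15/2 (X = 3*(2*(0 - 1*(-5)))/4 = 3*(2*(0 + 5))/4 = 3*(2*5)/4 = (¾)*10 = 15/2 ≈ 7.5000)
l(w) = 5*w + 5*w² (l(w) = (w + w²)*5 = 5*w + 5*w²)
l(X)*(-10) + 12 = (5*(15/2)*(1 + 15/2))*(-10) + 12 = (5*(15/2)*(17/2))*(-10) + 12 = (1275/4)*(-10) + 12 = -6375/2 + 12 = -6351/2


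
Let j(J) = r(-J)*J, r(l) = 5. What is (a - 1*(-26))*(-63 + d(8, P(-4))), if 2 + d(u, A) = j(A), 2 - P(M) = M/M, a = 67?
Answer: -5580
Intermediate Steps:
P(M) = 1 (P(M) = 2 - M/M = 2 - 1*1 = 2 - 1 = 1)
j(J) = 5*J
d(u, A) = -2 + 5*A
(a - 1*(-26))*(-63 + d(8, P(-4))) = (67 - 1*(-26))*(-63 + (-2 + 5*1)) = (67 + 26)*(-63 + (-2 + 5)) = 93*(-63 + 3) = 93*(-60) = -5580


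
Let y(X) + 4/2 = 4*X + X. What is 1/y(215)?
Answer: 1/1073 ≈ 0.00093197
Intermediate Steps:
y(X) = -2 + 5*X (y(X) = -2 + (4*X + X) = -2 + 5*X)
1/y(215) = 1/(-2 + 5*215) = 1/(-2 + 1075) = 1/1073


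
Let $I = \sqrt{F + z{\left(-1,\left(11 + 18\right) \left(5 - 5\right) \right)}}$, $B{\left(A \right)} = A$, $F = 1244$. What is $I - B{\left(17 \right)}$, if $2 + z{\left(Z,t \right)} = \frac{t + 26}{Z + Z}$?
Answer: $-17 + \sqrt{1229} \approx 18.057$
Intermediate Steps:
$z{\left(Z,t \right)} = -2 + \frac{26 + t}{2 Z}$ ($z{\left(Z,t \right)} = -2 + \frac{t + 26}{Z + Z} = -2 + \frac{26 + t}{2 Z}$)
$I = \sqrt{1229}$ ($I = \sqrt{1244 + \frac{26 + \left(11 + 18\right) \left(5 - 5\right) - -4}{2 \left(-1\right)}} = \sqrt{1244 + \frac{1}{2} \left(-1\right) \left(26 + 29 \cdot 0 + 4\right)} = \sqrt{1244 + \frac{1}{2} \left(-1\right) \left(26 + 0 + 4\right)} = \sqrt{1244 + \frac{1}{2} \left(-1\right) 30} = \sqrt{1244 - 15} = \sqrt{1229} \approx 35.057$)
$I - B{\left(17 \right)} = \sqrt{1229} - 17 = -17 + \sqrt{1229}$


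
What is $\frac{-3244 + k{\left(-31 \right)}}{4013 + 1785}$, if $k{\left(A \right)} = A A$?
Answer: $- \frac{2283}{5798} \approx -0.39376$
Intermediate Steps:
$k{\left(A \right)} = A^{2}$
$\frac{-3244 + k{\left(-31 \right)}}{4013 + 1785} = \frac{-3244 + \left(-31\right)^{2}}{4013 + 1785} = \frac{-3244 + 961}{5798} = \left(-2283\right) \frac{1}{5798} = - \frac{2283}{5798}$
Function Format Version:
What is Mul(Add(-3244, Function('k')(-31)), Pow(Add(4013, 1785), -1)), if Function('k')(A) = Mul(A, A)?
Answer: Rational(-2283, 5798) ≈ -0.39376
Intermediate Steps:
Function('k')(A) = Pow(A, 2)
Mul(Add(-3244, Function('k')(-31)), Pow(Add(4013, 1785), -1)) = Mul(Add(-3244, Pow(-31, 2)), Pow(Add(4013, 1785), -1)) = Mul(Add(-3244, 961), Pow(5798, -1)) = Mul(-2283, Rational(1, 5798)) = Rational(-2283, 5798)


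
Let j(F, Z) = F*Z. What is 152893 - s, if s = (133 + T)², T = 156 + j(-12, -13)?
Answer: -45132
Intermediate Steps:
T = 312 (T = 156 - 12*(-13) = 156 + 156 = 312)
s = 198025 (s = (133 + 312)² = 445² = 198025)
152893 - s = 152893 - 1*198025 = 152893 - 198025 = -45132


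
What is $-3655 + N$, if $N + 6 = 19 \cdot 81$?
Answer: $-2122$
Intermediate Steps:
$N = 1533$ ($N = -6 + 19 \cdot 81 = -6 + 1539 = 1533$)
$-3655 + N = -3655 + 1533 = -2122$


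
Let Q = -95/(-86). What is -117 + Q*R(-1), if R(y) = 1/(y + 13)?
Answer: -120649/1032 ≈ -116.91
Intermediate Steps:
Q = 95/86 (Q = -95*(-1/86) = 95/86 ≈ 1.1047)
R(y) = 1/(13 + y)
-117 + Q*R(-1) = -117 + 95/(86*(13 - 1)) = -117 + (95/86)/12 = -117 + (95/86)*(1/12) = -117 + 95/1032 = -120649/1032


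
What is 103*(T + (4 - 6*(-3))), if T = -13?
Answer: 927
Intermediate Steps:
103*(T + (4 - 6*(-3))) = 103*(-13 + (4 - 6*(-3))) = 103*(-13 + (4 + 18)) = 103*(-13 + 22) = 103*9 = 927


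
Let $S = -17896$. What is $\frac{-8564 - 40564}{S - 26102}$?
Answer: $\frac{8188}{7333} \approx 1.1166$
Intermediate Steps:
$\frac{-8564 - 40564}{S - 26102} = \frac{-8564 - 40564}{-17896 - 26102} = - \frac{49128}{-43998} = \left(-49128\right) \left(- \frac{1}{43998}\right) = \frac{8188}{7333}$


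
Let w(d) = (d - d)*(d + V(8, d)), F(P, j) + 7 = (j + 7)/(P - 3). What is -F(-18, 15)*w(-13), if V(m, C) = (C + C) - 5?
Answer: 0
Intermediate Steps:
V(m, C) = -5 + 2*C (V(m, C) = 2*C - 5 = -5 + 2*C)
F(P, j) = -7 + (7 + j)/(-3 + P) (F(P, j) = -7 + (j + 7)/(P - 3) = -7 + (7 + j)/(-3 + P))
w(d) = 0 (w(d) = (d - d)*(d + (-5 + 2*d)) = 0*(-5 + 3*d) = 0)
-F(-18, 15)*w(-13) = -(28 + 15 - 7*(-18))/(-3 - 18)*0 = -(28 + 15 + 126)/(-21)*0 = -(-1/21*169)*0 = -(-169)*0/21 = -1*0 = 0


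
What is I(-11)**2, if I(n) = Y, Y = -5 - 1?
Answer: 36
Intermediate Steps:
Y = -6
I(n) = -6
I(-11)**2 = (-6)**2 = 36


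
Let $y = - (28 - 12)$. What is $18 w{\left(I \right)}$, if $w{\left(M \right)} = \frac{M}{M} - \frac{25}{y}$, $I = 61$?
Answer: $\frac{369}{8} \approx 46.125$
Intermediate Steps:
$y = -16$ ($y = - (28 - 12) = \left(-1\right) 16 = -16$)
$w{\left(M \right)} = \frac{41}{16}$ ($w{\left(M \right)} = \frac{M}{M} - \frac{25}{-16} = 1 - - \frac{25}{16} = 1 + \frac{25}{16} = \frac{41}{16}$)
$18 w{\left(I \right)} = 18 \cdot \frac{41}{16} = \frac{369}{8}$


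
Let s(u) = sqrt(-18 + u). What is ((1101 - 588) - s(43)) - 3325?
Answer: -2817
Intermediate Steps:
((1101 - 588) - s(43)) - 3325 = ((1101 - 588) - sqrt(-18 + 43)) - 3325 = (513 - sqrt(25)) - 3325 = (513 - 1*5) - 3325 = (513 - 5) - 3325 = 508 - 3325 = -2817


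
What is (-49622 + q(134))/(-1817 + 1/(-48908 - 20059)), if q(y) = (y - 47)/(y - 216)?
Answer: 280632998997/10275669280 ≈ 27.310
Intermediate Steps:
q(y) = (-47 + y)/(-216 + y)
(-49622 + q(134))/(-1817 + 1/(-48908 - 20059)) = (-49622 + (-47 + 134)/(-216 + 134))/(-1817 + 1/(-48908 - 20059)) = (-49622 + 87/(-82))/(-1817 + 1/(-68967)) = (-49622 - 1/82*87)/(-1817 - 1/68967) = (-49622 - 87/82)/(-125313040/68967) = -4069091/82*(-68967/125313040) = 280632998997/10275669280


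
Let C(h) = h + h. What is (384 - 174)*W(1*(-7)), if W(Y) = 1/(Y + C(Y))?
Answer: -10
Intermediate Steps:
C(h) = 2*h
W(Y) = 1/(3*Y) (W(Y) = 1/(Y + 2*Y) = 1/(3*Y))
(384 - 174)*W(1*(-7)) = (384 - 174)*(1/(3*((1*(-7))))) = 210*((⅓)/(-7)) = 210*((⅓)*(-⅐)) = 210*(-1/21) = -10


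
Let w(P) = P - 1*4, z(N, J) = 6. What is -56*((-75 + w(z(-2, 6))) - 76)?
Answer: 8344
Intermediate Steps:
w(P) = -4 + P (w(P) = P - 4 = -4 + P)
-56*((-75 + w(z(-2, 6))) - 76) = -56*((-75 + (-4 + 6)) - 76) = -56*((-75 + 2) - 76) = -56*(-73 - 76) = -56*(-149) = 8344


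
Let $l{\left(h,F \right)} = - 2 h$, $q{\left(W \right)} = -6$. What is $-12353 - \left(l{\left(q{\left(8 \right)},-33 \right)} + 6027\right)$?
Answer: $-18392$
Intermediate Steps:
$-12353 - \left(l{\left(q{\left(8 \right)},-33 \right)} + 6027\right) = -12353 - \left(\left(-2\right) \left(-6\right) + 6027\right) = -12353 - \left(12 + 6027\right) = -12353 - 6039 = -18392$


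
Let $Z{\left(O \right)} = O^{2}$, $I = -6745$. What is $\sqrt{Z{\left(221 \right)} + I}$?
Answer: $4 \sqrt{2631} \approx 205.17$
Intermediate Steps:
$\sqrt{Z{\left(221 \right)} + I} = \sqrt{221^{2} - 6745} = \sqrt{48841 - 6745} = \sqrt{42096} = 4 \sqrt{2631}$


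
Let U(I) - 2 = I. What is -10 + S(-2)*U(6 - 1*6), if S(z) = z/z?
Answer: -8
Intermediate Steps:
U(I) = 2 + I
S(z) = 1
-10 + S(-2)*U(6 - 1*6) = -10 + 1*(2 + (6 - 1*6)) = -10 + 1*(2 + (6 - 6)) = -10 + 1*(2 + 0) = -10 + 1*2 = -10 + 2 = -8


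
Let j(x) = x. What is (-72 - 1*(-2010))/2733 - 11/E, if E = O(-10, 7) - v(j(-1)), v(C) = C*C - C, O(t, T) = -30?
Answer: 30693/29152 ≈ 1.0529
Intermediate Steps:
v(C) = C² - C
E = -32 (E = -30 - (-1)*(-1 - 1) = -30 - (-1)*(-2) = -30 - 1*2 = -30 - 2 = -32)
(-72 - 1*(-2010))/2733 - 11/E = (-72 - 1*(-2010))/2733 - 11/(-32) = (-72 + 2010)*(1/2733) - 11*(-1/32) = 1938*(1/2733) + 11/32 = 646/911 + 11/32 = 30693/29152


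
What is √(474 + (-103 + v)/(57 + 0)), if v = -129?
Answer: √1526802/57 ≈ 21.678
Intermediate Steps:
√(474 + (-103 + v)/(57 + 0)) = √(474 + (-103 - 129)/(57 + 0)) = √(474 - 232/57) = √(26786/57) = √1526802/57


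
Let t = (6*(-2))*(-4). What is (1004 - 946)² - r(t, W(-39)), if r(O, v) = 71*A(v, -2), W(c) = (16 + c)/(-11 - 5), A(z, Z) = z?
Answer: 52191/16 ≈ 3261.9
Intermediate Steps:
W(c) = -1 - c/16 (W(c) = (16 + c)/(-16) = (16 + c)*(-1/16) = -1 - c/16)
t = 48 (t = -12*(-4) = 48)
r(O, v) = 71*v
(1004 - 946)² - r(t, W(-39)) = (1004 - 946)² - 71*(-1 - 1/16*(-39)) = 58² - 71*(-1 + 39/16) = 3364 - 71*23/16 = 3364 - 1*1633/16 = 3364 - 1633/16 = 52191/16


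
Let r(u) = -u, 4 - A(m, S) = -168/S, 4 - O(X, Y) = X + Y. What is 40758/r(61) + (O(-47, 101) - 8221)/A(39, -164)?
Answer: -420627/122 ≈ -3447.8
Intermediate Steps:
O(X, Y) = 4 - X - Y (O(X, Y) = 4 - (X + Y) = 4 + (-X - Y) = 4 - X - Y)
A(m, S) = 4 + 168/S (A(m, S) = 4 - (-168)/S = 4 + 168/S)
40758/r(61) + (O(-47, 101) - 8221)/A(39, -164) = 40758/((-1*61)) + ((4 - 1*(-47) - 1*101) - 8221)/(4 + 168/(-164)) = 40758/(-61) + ((4 + 47 - 101) - 8221)/(4 + 168*(-1/164)) = 40758*(-1/61) + (-50 - 8221)/(4 - 42/41) = -40758/61 - 8271/122/41 = -40758/61 - 8271*41/122 = -40758/61 - 339111/122 = -420627/122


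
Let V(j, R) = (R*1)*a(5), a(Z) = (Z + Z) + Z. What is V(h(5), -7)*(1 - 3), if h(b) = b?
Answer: 210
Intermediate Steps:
a(Z) = 3*Z (a(Z) = 2*Z + Z = 3*Z)
V(j, R) = 15*R (V(j, R) = (R*1)*(3*5) = R*15 = 15*R)
V(h(5), -7)*(1 - 3) = (15*(-7))*(1 - 3) = -105*(-2) = 210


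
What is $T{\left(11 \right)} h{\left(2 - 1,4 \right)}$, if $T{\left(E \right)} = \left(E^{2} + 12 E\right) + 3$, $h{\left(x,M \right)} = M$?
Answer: $1024$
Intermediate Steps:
$T{\left(E \right)} = 3 + E^{2} + 12 E$
$T{\left(11 \right)} h{\left(2 - 1,4 \right)} = \left(3 + 11^{2} + 12 \cdot 11\right) 4 = \left(3 + 121 + 132\right) 4 = 256 \cdot 4 = 1024$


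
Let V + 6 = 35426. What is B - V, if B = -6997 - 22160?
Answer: -64577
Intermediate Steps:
V = 35420 (V = -6 + 35426 = 35420)
B = -29157
B - V = -29157 - 1*35420 = -29157 - 35420 = -64577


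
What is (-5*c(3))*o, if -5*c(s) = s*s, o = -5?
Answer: -45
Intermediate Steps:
c(s) = -s²/5 (c(s) = -s*s/5 = -s²/5)
(-5*c(3))*o = -(-1)*3²*(-5) = -(-1)*9*(-5) = -5*(-9/5)*(-5) = 9*(-5) = -45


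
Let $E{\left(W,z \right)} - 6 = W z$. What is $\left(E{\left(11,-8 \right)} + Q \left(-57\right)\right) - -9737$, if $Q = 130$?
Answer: $2245$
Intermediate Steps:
$E{\left(W,z \right)} = 6 + W z$
$\left(E{\left(11,-8 \right)} + Q \left(-57\right)\right) - -9737 = \left(\left(6 + 11 \left(-8\right)\right) + 130 \left(-57\right)\right) - -9737 = \left(\left(6 - 88\right) - 7410\right) + 9737 = \left(-82 - 7410\right) + 9737 = -7492 + 9737 = 2245$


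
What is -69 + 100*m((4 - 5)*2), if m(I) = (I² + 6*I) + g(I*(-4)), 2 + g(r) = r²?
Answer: 5331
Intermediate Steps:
g(r) = -2 + r²
m(I) = -2 + 6*I + 17*I² (m(I) = (I² + 6*I) + (-2 + (I*(-4))²) = (I² + 6*I) + (-2 + (-4*I)²) = (I² + 6*I) + (-2 + 16*I²) = -2 + 6*I + 17*I²)
-69 + 100*m((4 - 5)*2) = -69 + 100*(-2 + 6*((4 - 5)*2) + 17*((4 - 5)*2)²) = -69 + 100*(-2 + 6*(-1*2) + 17*(-1*2)²) = -69 + 100*(-2 + 6*(-2) + 17*(-2)²) = -69 + 100*(-2 - 12 + 17*4) = -69 + 100*(-2 - 12 + 68) = -69 + 100*54 = -69 + 5400 = 5331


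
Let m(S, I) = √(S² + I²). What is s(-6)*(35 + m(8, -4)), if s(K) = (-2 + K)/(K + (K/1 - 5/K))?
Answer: 1680/67 + 192*√5/67 ≈ 31.482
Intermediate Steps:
m(S, I) = √(I² + S²)
s(K) = (-2 + K)/(-5/K + 2*K) (s(K) = (-2 + K)/(K + (K*1 - 5/K)) = (-2 + K)/(K + (K - 5/K)) = (-2 + K)/(-5/K + 2*K))
s(-6)*(35 + m(8, -4)) = (-6*(-2 - 6)/(-5 + 2*(-6)²))*(35 + √((-4)² + 8²)) = (-6*(-8)/(-5 + 2*36))*(35 + √(16 + 64)) = (-6*(-8)/(-5 + 72))*(35 + √80) = (-6*(-8)/67)*(35 + 4*√5) = (-6*1/67*(-8))*(35 + 4*√5) = 48*(35 + 4*√5)/67 = 1680/67 + 192*√5/67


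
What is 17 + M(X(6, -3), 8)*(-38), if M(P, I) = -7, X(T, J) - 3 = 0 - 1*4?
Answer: 283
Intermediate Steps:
X(T, J) = -1 (X(T, J) = 3 + (0 - 1*4) = 3 + (0 - 4) = 3 - 4 = -1)
17 + M(X(6, -3), 8)*(-38) = 17 - 7*(-38) = 17 + 266 = 283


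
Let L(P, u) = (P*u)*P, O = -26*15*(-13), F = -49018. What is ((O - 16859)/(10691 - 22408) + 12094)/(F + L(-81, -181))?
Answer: -141717187/14488761803 ≈ -0.0097812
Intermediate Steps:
O = 5070 (O = -390*(-13) = 5070)
L(P, u) = u*P**2
((O - 16859)/(10691 - 22408) + 12094)/(F + L(-81, -181)) = ((5070 - 16859)/(10691 - 22408) + 12094)/(-49018 - 181*(-81)**2) = (-11789/(-11717) + 12094)/(-49018 - 181*6561) = (-11789*(-1/11717) + 12094)/(-49018 - 1187541) = (11789/11717 + 12094)/(-1236559) = (141717187/11717)*(-1/1236559) = -141717187/14488761803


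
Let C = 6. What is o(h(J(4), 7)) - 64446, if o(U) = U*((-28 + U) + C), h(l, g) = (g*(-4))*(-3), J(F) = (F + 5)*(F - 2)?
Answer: -59238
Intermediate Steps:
J(F) = (-2 + F)*(5 + F) (J(F) = (5 + F)*(-2 + F) = (-2 + F)*(5 + F))
h(l, g) = 12*g (h(l, g) = -4*g*(-3) = 12*g)
o(U) = U*(-22 + U) (o(U) = U*((-28 + U) + 6) = U*(-22 + U))
o(h(J(4), 7)) - 64446 = (12*7)*(-22 + 12*7) - 64446 = 84*(-22 + 84) - 64446 = 84*62 - 64446 = 5208 - 64446 = -59238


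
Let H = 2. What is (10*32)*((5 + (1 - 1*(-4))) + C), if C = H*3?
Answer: 5120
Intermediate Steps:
C = 6 (C = 2*3 = 6)
(10*32)*((5 + (1 - 1*(-4))) + C) = (10*32)*((5 + (1 - 1*(-4))) + 6) = 320*((5 + (1 + 4)) + 6) = 320*((5 + 5) + 6) = 320*(10 + 6) = 320*16 = 5120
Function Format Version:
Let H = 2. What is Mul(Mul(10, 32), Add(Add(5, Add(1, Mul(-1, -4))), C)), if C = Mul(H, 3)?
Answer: 5120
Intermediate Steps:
C = 6 (C = Mul(2, 3) = 6)
Mul(Mul(10, 32), Add(Add(5, Add(1, Mul(-1, -4))), C)) = Mul(Mul(10, 32), Add(Add(5, Add(1, Mul(-1, -4))), 6)) = Mul(320, Add(Add(5, Add(1, 4)), 6)) = Mul(320, Add(Add(5, 5), 6)) = Mul(320, Add(10, 6)) = Mul(320, 16) = 5120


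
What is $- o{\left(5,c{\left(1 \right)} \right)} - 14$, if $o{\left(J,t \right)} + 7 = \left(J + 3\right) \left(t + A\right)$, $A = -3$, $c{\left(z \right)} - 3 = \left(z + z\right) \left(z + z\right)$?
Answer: $-39$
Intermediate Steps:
$c{\left(z \right)} = 3 + 4 z^{2}$ ($c{\left(z \right)} = 3 + \left(z + z\right) \left(z + z\right) = 3 + 2 z 2 z = 3 + 4 z^{2}$)
$o{\left(J,t \right)} = -7 + \left(-3 + t\right) \left(3 + J\right)$ ($o{\left(J,t \right)} = -7 + \left(J + 3\right) \left(t - 3\right) = -7 + \left(3 + J\right) \left(-3 + t\right) = -7 + \left(-3 + t\right) \left(3 + J\right)$)
$- o{\left(5,c{\left(1 \right)} \right)} - 14 = - (-16 - 15 + 3 \left(3 + 4 \cdot 1^{2}\right) + 5 \left(3 + 4 \cdot 1^{2}\right)) - 14 = - (-16 - 15 + 3 \left(3 + 4 \cdot 1\right) + 5 \left(3 + 4 \cdot 1\right)) - 14 = - (-16 - 15 + 3 \left(3 + 4\right) + 5 \left(3 + 4\right)) - 14 = - (-16 - 15 + 3 \cdot 7 + 5 \cdot 7) - 14 = - (-16 - 15 + 21 + 35) - 14 = \left(-1\right) 25 - 14 = -25 - 14 = -39$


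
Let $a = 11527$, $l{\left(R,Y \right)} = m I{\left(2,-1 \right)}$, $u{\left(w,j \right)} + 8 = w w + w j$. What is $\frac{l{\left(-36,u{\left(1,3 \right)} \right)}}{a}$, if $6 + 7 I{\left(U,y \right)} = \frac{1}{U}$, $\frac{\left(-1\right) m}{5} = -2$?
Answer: $- \frac{55}{80689} \approx -0.00068163$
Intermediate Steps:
$m = 10$ ($m = \left(-5\right) \left(-2\right) = 10$)
$u{\left(w,j \right)} = -8 + w^{2} + j w$ ($u{\left(w,j \right)} = -8 + \left(w w + w j\right) = -8 + \left(w^{2} + j w\right) = -8 + w^{2} + j w$)
$I{\left(U,y \right)} = - \frac{6}{7} + \frac{1}{7 U}$
$l{\left(R,Y \right)} = - \frac{55}{7}$ ($l{\left(R,Y \right)} = 10 \frac{1 - 12}{7 \cdot 2} = 10 \cdot \frac{1}{7} \cdot \frac{1}{2} \left(1 - 12\right) = 10 \cdot \frac{1}{7} \cdot \frac{1}{2} \left(-11\right) = 10 \left(- \frac{11}{14}\right) = - \frac{55}{7}$)
$\frac{l{\left(-36,u{\left(1,3 \right)} \right)}}{a} = - \frac{55}{7 \cdot 11527} = \left(- \frac{55}{7}\right) \frac{1}{11527} = - \frac{55}{80689}$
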